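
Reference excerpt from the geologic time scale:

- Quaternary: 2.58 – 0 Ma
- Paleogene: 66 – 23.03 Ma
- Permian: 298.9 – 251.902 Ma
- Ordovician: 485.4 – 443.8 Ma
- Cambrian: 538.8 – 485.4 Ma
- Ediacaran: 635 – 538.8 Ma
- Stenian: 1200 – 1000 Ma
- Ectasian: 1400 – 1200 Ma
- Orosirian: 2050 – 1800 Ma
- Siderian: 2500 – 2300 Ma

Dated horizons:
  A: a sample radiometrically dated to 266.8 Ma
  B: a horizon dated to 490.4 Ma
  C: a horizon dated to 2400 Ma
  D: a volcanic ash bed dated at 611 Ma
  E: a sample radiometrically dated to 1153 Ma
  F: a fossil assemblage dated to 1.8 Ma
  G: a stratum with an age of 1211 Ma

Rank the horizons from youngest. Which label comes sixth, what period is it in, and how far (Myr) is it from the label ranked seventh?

Smaller Ma means younger, so youngest first: F 1.8 < A 266.8 < B 490.4 < D 611 < E 1153 < G 1211 < C 2400.
Counting 6 along gives G (1211 Ma); the excerpt puts that inside the Ectasian, 1400–1200 Ma.
Next in line is C (2400 Ma), and 2400 − 1211 = 1189 Myr.

G, in the Ectasian; 1189 million years to C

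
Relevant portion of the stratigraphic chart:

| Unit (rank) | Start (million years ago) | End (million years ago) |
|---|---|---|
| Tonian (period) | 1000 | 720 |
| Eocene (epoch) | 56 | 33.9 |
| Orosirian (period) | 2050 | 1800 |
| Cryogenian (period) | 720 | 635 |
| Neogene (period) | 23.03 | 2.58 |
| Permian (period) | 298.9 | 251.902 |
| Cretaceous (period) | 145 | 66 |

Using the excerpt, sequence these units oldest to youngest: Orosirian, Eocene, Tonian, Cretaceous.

Orosirian, then Tonian, then Cretaceous, then Eocene

Read off each span (Ma): Orosirian 2050–1800; Eocene 56–33.9; Tonian 1000–720; Cretaceous 145–66.
Larger Ma is older, so oldest→youngest is Orosirian, Tonian, Cretaceous, Eocene.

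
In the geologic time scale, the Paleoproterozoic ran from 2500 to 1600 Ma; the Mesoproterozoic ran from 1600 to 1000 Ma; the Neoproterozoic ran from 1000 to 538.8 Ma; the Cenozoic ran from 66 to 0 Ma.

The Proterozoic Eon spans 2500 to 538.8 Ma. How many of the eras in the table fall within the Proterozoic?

3

Eras inside 2500–538.8 Ma: Paleoproterozoic, Mesoproterozoic, Neoproterozoic — 3 in total.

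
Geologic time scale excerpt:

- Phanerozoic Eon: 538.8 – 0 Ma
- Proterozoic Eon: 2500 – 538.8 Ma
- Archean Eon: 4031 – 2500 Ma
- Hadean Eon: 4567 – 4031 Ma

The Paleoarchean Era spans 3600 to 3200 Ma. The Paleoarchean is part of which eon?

The Paleoarchean (3600–3200 Ma) lies entirely within 4031–2500 Ma, the Archean Eon.

Archean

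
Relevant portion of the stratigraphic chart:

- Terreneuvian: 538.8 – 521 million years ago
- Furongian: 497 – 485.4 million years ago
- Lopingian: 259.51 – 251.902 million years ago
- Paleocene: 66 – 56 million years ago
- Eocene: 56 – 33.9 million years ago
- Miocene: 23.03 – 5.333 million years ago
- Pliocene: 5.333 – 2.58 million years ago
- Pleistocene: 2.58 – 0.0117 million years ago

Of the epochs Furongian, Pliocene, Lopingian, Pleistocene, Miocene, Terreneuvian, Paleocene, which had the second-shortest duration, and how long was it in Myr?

Pliocene, 2.753 million years

Durations: Furongian 11.6; Pliocene 2.753; Lopingian 7.608; Pleistocene 2.5683; Miocene 17.697; Terreneuvian 17.8; Paleocene 10 Myr.
Sorted shortest-first: Pleistocene (2.5683), Pliocene (2.753), Lopingian (7.608), Paleocene (10), Furongian (11.6), Miocene (17.697), Terreneuvian (17.8).
The second shortest is Pliocene at 2.753 Myr.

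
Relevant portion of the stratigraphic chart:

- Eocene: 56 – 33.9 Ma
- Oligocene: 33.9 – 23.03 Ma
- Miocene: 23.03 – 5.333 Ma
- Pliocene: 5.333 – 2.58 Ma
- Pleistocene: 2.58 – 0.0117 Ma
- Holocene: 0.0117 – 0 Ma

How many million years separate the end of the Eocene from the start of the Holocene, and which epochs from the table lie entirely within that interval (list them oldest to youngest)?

33.8883 million years; Oligocene, Miocene, Pliocene, Pleistocene

End of Eocene = 33.9 Ma; start of Holocene = 0.0117 Ma.
Gap = 33.9 − 0.0117 = 33.8883 Myr.
Epochs wholly inside 33.9–0.0117 Ma: Oligocene (33.9–23.03), Miocene (23.03–5.333), Pliocene (5.333–2.58), Pleistocene (2.58–0.0117).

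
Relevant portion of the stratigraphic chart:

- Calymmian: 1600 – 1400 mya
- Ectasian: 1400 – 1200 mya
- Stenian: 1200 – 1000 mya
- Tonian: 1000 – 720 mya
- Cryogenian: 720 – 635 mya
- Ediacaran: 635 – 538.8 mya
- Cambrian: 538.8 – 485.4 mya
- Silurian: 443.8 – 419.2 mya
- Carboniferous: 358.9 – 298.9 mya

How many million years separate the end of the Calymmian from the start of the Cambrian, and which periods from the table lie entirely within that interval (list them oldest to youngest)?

861.2 million years; Ectasian, Stenian, Tonian, Cryogenian, Ediacaran

The Calymmian closes at 1400 Ma and the Cambrian opens at 538.8 Ma, so the interval is 1400 − 538.8 = 861.2 Myr.
A period fits inside if it starts at or after 1400 Ma and ends at or before 538.8 Ma; oldest first that gives Ectasian, Stenian, Tonian, Cryogenian, Ediacaran.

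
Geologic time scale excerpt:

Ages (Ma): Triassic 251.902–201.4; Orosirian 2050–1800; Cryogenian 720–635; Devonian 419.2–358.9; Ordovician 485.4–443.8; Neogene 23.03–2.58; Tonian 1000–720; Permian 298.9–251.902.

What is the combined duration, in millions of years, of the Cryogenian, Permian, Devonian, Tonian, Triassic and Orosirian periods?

772.8 million years

Duration is start − end for each: (720 − 635) + (298.9 − 251.902) + (419.2 − 358.9) + (1000 − 720) + (251.902 − 201.4) + (2050 − 1800).
That is 85 + 46.998 + 60.3 + 280 + 50.502 + 250, which totals 772.8 million years.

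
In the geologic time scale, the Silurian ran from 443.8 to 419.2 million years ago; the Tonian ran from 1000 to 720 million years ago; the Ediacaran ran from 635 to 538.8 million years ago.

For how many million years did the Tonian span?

1000 − 720 = 280 million years.

280 million years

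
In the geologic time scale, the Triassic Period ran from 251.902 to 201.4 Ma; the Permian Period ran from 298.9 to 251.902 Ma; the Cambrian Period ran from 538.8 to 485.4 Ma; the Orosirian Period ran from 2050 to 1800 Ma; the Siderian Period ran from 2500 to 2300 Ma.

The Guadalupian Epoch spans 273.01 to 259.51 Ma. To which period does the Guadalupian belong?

Permian

The Guadalupian (273.01–259.51 Ma) lies entirely within 298.9–251.902 Ma, the Permian Period.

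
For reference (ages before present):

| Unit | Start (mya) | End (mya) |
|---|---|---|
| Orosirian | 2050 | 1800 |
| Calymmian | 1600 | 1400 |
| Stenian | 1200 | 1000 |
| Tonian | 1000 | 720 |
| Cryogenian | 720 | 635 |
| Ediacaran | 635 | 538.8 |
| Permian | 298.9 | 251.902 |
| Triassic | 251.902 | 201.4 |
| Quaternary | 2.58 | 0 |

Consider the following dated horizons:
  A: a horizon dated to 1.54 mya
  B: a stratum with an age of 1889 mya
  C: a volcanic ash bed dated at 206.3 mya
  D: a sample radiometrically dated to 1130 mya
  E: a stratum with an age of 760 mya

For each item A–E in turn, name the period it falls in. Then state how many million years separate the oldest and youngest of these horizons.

A — Quaternary; B — Orosirian; C — Triassic; D — Stenian; E — Tonian; span 1887.46 million years

Match each age against the start–end ranges in the excerpt: A = 1.54 Ma → Quaternary (2.58–0); B = 1889 Ma → Orosirian (2050–1800); C = 206.3 Ma → Triassic (251.902–201.4); D = 1130 Ma → Stenian (1200–1000); E = 760 Ma → Tonian (1000–720).
The largest age is 1889 Ma and the smallest is 1.54 Ma; their difference is 1887.46 Myr.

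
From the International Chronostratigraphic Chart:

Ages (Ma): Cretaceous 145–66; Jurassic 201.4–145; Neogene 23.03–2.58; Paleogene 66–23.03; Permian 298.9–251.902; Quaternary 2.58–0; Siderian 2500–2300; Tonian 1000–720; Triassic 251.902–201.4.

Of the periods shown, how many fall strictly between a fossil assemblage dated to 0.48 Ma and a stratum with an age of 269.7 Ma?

5

269.7 Ma sits inside the Permian (298.9–251.902) and 0.48 Ma inside the Quaternary (2.58–0); neither of those is wholly between the two dates.
The listed periods lying completely between them are Triassic, Jurassic, Cretaceous, Paleogene, Neogene — 5 in all.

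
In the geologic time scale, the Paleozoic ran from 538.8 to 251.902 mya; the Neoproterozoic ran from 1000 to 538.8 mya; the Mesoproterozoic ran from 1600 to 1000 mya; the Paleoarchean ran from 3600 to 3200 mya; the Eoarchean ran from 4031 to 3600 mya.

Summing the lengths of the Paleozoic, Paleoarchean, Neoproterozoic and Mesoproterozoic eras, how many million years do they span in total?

1748.098 million years

Each duration: Paleozoic = 286.898; Paleoarchean = 400; Neoproterozoic = 461.2; Mesoproterozoic = 600.
Sum: 286.898 + 400 + 461.2 + 600 = 1748.098 Myr.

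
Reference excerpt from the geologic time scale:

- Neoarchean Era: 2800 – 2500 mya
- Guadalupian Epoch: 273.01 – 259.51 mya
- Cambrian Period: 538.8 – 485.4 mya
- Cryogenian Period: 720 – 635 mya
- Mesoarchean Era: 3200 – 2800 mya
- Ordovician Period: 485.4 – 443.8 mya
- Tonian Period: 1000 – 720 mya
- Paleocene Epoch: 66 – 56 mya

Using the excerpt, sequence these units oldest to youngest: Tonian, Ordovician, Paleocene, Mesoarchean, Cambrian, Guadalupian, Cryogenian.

Sorting by start age (descending Ma, since larger Ma = older): Mesoarchean start 3200, Tonian start 1000, Cryogenian start 720, Cambrian start 538.8, Ordovician start 485.4, Guadalupian start 273.01, Paleocene start 66.

Mesoarchean, then Tonian, then Cryogenian, then Cambrian, then Ordovician, then Guadalupian, then Paleocene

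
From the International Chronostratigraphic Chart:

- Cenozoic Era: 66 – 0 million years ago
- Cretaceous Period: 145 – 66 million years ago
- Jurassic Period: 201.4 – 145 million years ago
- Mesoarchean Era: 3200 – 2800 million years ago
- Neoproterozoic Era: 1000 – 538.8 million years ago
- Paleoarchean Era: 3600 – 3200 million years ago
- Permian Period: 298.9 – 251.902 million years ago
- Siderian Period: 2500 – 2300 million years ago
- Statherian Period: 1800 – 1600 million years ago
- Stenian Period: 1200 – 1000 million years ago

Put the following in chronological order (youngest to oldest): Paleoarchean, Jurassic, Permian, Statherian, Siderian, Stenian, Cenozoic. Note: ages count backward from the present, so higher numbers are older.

Cenozoic, then Jurassic, then Permian, then Stenian, then Statherian, then Siderian, then Paleoarchean

Sorting by start age (ascending Ma, since larger Ma = older): Cenozoic began 66, Jurassic began 201.4, Permian began 298.9, Stenian began 1200, Statherian began 1800, Siderian began 2500, Paleoarchean began 3600.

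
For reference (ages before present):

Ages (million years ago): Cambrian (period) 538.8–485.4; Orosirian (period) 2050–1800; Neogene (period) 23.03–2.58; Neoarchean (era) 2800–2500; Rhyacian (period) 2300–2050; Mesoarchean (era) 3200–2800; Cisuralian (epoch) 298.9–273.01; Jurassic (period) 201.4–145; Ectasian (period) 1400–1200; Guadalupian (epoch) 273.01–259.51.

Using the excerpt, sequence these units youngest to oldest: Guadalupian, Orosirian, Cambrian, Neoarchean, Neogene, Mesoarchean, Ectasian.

The oldest of these is Mesoarchean (starts 3200 Ma) and the youngest is Neogene (ends 2.58 Ma).
In between, by decreasing start age: Neoarchean (2800), Orosirian (2050), Ectasian (1400), Cambrian (538.8), Guadalupian (273.01).
Listing youngest first means reversing that sequence.

Neogene, Guadalupian, Cambrian, Ectasian, Orosirian, Neoarchean, Mesoarchean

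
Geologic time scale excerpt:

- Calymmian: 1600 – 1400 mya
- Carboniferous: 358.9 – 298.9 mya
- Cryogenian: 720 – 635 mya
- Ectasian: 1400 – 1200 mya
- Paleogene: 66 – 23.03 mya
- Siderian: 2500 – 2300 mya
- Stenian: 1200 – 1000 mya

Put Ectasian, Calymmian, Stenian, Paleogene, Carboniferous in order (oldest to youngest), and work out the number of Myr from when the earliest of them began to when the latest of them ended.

From the excerpt: Ectasian 1400–1200; Calymmian 1600–1400; Stenian 1200–1000; Paleogene 66–23.03; Carboniferous 358.9–298.9 (Ma).
Larger Ma is earlier, so the oldest is Calymmian and the youngest is Paleogene; oldest to youngest: Calymmian, Ectasian, Stenian, Carboniferous, Paleogene.
Oldest start 1600 minus youngest end 23.03 gives 1576.97 Myr overall.

Calymmian → Ectasian → Stenian → Carboniferous → Paleogene; total span 1576.97 Myr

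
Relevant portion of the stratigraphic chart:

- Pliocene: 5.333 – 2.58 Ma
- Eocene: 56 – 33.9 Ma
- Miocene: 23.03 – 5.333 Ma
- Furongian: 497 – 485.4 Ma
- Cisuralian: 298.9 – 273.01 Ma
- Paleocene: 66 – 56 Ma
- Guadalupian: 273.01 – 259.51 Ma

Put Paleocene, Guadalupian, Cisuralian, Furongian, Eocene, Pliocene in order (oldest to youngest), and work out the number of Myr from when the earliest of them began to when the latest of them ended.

From the excerpt: Paleocene 66–56; Guadalupian 273.01–259.51; Cisuralian 298.9–273.01; Furongian 497–485.4; Eocene 56–33.9; Pliocene 5.333–2.58 (Ma).
Larger Ma is earlier, so the oldest is Furongian and the youngest is Pliocene; oldest to youngest: Furongian, Cisuralian, Guadalupian, Paleocene, Eocene, Pliocene.
Oldest start 497 minus youngest end 2.58 gives 494.42 Myr overall.

Furongian, Cisuralian, Guadalupian, Paleocene, Eocene, Pliocene; total span 494.42 Myr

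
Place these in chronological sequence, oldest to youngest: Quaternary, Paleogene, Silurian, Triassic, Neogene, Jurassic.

Group by era (each group listed oldest first) — Paleozoic: Silurian; Mesozoic: Triassic, Jurassic; Cenozoic: Paleogene, Neogene, Quaternary. The eras run Paleozoic → Mesozoic → Cenozoic. Concatenating the groups in that era order gives oldest to youngest directly.

Silurian, then Triassic, then Jurassic, then Paleogene, then Neogene, then Quaternary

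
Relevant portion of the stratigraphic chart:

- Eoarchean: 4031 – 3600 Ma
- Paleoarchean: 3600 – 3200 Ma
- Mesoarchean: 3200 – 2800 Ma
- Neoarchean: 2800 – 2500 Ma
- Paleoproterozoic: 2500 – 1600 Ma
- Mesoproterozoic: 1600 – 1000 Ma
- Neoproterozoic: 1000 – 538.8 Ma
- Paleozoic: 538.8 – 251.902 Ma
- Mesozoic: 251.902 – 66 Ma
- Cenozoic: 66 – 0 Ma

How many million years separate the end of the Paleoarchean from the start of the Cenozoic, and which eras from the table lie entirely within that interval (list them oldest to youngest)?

The Paleoarchean closes at 3200 Ma and the Cenozoic opens at 66 Ma, so the interval is 3200 − 66 = 3134 Myr.
An era fits inside if it starts at or after 3200 Ma and ends at or before 66 Ma; oldest first that gives Mesoarchean, Neoarchean, Paleoproterozoic, Mesoproterozoic, Neoproterozoic, Paleozoic, Mesozoic.

3134 million years; Mesoarchean, Neoarchean, Paleoproterozoic, Mesoproterozoic, Neoproterozoic, Paleozoic, Mesozoic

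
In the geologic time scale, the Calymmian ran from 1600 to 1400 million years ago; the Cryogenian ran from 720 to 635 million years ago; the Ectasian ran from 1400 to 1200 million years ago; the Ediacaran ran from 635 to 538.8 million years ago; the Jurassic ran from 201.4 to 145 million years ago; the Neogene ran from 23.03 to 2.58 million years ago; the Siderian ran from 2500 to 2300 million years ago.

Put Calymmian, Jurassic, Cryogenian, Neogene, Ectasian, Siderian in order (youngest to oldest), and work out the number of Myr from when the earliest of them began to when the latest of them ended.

From the excerpt: Calymmian 1600–1400; Jurassic 201.4–145; Cryogenian 720–635; Neogene 23.03–2.58; Ectasian 1400–1200; Siderian 2500–2300 (Ma).
Larger Ma is earlier, so the oldest is Siderian and the youngest is Neogene; youngest to oldest: Neogene, Jurassic, Cryogenian, Ectasian, Calymmian, Siderian.
Oldest start 2500 minus youngest end 2.58 gives 2497.42 Myr overall.

Neogene → Jurassic → Cryogenian → Ectasian → Calymmian → Siderian; total span 2497.42 Myr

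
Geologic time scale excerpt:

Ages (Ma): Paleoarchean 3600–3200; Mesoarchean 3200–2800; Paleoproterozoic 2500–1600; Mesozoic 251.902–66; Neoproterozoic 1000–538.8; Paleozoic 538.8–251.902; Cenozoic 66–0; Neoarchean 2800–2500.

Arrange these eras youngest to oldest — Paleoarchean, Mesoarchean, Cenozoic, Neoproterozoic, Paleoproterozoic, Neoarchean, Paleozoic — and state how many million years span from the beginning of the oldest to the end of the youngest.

Cenozoic → Paleozoic → Neoproterozoic → Paleoproterozoic → Neoarchean → Mesoarchean → Paleoarchean; total span 3600 Myr

From the excerpt: Paleoarchean 3600–3200; Mesoarchean 3200–2800; Cenozoic 66–0; Neoproterozoic 1000–538.8; Paleoproterozoic 2500–1600; Neoarchean 2800–2500; Paleozoic 538.8–251.902 (Ma).
Larger Ma is earlier, so the oldest is Paleoarchean and the youngest is Cenozoic; youngest to oldest: Cenozoic, Paleozoic, Neoproterozoic, Paleoproterozoic, Neoarchean, Mesoarchean, Paleoarchean.
Oldest start 3600 minus youngest end 0 gives 3600 Myr overall.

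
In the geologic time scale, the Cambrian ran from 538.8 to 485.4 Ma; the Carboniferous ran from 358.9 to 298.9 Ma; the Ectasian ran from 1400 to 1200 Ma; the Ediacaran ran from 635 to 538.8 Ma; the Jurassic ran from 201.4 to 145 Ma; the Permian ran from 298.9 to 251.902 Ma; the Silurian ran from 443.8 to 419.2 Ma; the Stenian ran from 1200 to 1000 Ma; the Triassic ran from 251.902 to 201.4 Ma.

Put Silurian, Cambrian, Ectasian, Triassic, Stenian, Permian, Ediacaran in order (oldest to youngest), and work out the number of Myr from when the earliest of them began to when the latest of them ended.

Ectasian → Stenian → Ediacaran → Cambrian → Silurian → Permian → Triassic; total span 1198.6 Myr

Start ages (Ma): Ectasian 1400, Stenian 1200, Ediacaran 635, Cambrian 538.8, Silurian 443.8, Permian 298.9, Triassic 251.902.
Ordered oldest to youngest: Ectasian, Stenian, Ediacaran, Cambrian, Silurian, Permian, Triassic.
Span = 1400 − 201.4 = 1198.6 Myr.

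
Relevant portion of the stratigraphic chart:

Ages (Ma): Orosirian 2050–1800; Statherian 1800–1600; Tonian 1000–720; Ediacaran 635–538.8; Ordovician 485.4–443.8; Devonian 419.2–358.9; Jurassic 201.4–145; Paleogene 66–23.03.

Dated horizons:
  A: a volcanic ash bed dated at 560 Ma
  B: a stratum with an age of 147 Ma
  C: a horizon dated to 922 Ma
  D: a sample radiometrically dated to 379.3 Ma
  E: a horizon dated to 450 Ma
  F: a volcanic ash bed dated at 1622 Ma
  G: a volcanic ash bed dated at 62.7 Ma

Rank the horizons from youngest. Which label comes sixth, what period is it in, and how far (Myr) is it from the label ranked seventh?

C, in the Tonian; 700 million years to F

Sorted youngest-first by Ma: G (62.7), B (147), D (379.3), E (450), A (560), C (922), F (1622).
The sixth youngest is C at 922 Ma, which lies in 1000–720 Ma: the Tonian.
The seventh youngest is F at 1622 Ma; separation = |922 − 1622| = 700 Myr.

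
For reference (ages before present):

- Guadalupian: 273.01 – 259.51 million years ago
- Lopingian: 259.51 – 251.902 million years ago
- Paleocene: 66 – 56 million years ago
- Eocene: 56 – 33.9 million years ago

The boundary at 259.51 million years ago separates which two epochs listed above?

Guadalupian and Lopingian

The Guadalupian ends at 259.51 million years ago and the Lopingian begins at 259.51 million years ago, so they share that boundary.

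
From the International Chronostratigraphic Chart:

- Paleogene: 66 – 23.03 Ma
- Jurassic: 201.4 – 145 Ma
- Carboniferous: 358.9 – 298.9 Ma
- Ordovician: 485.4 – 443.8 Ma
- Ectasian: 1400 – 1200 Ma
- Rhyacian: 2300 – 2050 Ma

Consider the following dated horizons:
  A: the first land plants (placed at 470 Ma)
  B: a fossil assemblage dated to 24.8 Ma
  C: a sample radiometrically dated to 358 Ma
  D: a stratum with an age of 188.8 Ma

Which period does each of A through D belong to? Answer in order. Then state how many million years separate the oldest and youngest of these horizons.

A: 470 Ma lies in 485.4–443.8 Ma, so Ordovician.
B: 24.8 Ma lies in 66–23.03 Ma, so Paleogene.
C: 358 Ma lies in 358.9–298.9 Ma, so Carboniferous.
D: 188.8 Ma lies in 201.4–145 Ma, so Jurassic.
Oldest = 470 Ma, youngest = 24.8 Ma → span 445.2 Myr.

A — Ordovician; B — Paleogene; C — Carboniferous; D — Jurassic; span 445.2 million years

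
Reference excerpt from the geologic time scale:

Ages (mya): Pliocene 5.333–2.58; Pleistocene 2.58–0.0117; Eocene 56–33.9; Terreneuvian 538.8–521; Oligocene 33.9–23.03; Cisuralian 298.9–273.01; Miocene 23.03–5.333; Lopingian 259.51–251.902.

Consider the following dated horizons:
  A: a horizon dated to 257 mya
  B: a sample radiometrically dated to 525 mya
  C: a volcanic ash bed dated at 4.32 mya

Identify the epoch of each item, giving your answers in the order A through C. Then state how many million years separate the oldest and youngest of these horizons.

A: 257 Ma lies in 259.51–251.902 Ma, so Lopingian.
B: 525 Ma lies in 538.8–521 Ma, so Terreneuvian.
C: 4.32 Ma lies in 5.333–2.58 Ma, so Pliocene.
Oldest = 525 Ma, youngest = 4.32 Ma → span 520.68 Myr.

A — Lopingian; B — Terreneuvian; C — Pliocene; span 520.68 million years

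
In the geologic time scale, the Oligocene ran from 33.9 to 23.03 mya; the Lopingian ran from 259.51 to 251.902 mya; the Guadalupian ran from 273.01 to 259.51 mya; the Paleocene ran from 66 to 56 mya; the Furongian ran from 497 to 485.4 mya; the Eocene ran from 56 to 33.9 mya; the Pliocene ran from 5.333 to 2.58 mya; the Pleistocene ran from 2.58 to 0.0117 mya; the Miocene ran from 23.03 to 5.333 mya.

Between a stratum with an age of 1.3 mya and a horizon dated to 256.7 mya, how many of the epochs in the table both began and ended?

256.7 Ma sits inside the Lopingian (259.51–251.902) and 1.3 Ma inside the Pleistocene (2.58–0.0117); neither of those is wholly between the two dates.
The listed epochs lying completely between them are Paleocene, Eocene, Oligocene, Miocene, Pliocene — 5 in all.

5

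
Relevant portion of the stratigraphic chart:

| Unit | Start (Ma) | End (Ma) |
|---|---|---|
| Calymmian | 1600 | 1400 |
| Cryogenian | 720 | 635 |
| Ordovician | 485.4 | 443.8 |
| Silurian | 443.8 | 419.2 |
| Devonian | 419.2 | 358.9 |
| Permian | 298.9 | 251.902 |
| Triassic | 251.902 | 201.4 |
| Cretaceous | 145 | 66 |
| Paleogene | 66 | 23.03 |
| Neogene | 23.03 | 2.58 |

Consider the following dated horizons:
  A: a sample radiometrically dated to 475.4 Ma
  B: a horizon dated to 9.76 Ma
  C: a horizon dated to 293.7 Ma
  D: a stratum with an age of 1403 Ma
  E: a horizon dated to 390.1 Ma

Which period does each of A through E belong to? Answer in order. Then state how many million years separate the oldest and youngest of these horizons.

A — Ordovician; B — Neogene; C — Permian; D — Calymmian; E — Devonian; span 1393.24 million years

Match each age against the start–end ranges in the excerpt: A = 475.4 Ma → Ordovician (485.4–443.8); B = 9.76 Ma → Neogene (23.03–2.58); C = 293.7 Ma → Permian (298.9–251.902); D = 1403 Ma → Calymmian (1600–1400); E = 390.1 Ma → Devonian (419.2–358.9).
The largest age is 1403 Ma and the smallest is 9.76 Ma; their difference is 1393.24 Myr.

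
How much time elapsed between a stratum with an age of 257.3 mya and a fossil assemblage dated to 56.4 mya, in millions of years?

200.9 million years

257.3 − 56.4 = 200.9 million years.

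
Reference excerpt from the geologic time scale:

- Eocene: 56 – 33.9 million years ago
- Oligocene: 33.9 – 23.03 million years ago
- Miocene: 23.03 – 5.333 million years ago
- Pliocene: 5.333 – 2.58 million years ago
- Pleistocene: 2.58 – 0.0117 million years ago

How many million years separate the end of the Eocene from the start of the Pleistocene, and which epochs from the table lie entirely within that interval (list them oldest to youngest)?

31.32 million years; Oligocene, Miocene, Pliocene

The Eocene closes at 33.9 Ma and the Pleistocene opens at 2.58 Ma, so the interval is 33.9 − 2.58 = 31.32 Myr.
An epoch fits inside if it starts at or after 33.9 Ma and ends at or before 2.58 Ma; oldest first that gives Oligocene, Miocene, Pliocene.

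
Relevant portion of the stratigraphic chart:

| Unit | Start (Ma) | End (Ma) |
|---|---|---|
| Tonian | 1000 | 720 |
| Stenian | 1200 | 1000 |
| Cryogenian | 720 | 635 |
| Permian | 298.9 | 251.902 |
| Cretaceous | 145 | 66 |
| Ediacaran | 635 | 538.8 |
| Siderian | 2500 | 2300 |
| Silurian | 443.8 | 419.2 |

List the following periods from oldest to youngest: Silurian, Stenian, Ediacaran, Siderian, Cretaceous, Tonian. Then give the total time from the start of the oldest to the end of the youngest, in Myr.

From the excerpt: Silurian 443.8–419.2; Stenian 1200–1000; Ediacaran 635–538.8; Siderian 2500–2300; Cretaceous 145–66; Tonian 1000–720 (Ma).
Larger Ma is earlier, so the oldest is Siderian and the youngest is Cretaceous; oldest to youngest: Siderian, Stenian, Tonian, Ediacaran, Silurian, Cretaceous.
Oldest start 2500 minus youngest end 66 gives 2434 Myr overall.

Siderian, Stenian, Tonian, Ediacaran, Silurian, Cretaceous; total span 2434 Myr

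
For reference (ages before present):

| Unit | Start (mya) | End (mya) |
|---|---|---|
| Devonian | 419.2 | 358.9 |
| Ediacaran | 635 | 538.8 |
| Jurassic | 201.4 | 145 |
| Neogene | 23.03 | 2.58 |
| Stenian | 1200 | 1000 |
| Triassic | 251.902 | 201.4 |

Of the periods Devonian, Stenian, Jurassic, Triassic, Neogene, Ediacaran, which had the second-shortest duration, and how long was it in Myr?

Durations: Devonian 60.3; Stenian 200; Jurassic 56.4; Triassic 50.502; Neogene 20.45; Ediacaran 96.2 Myr.
Sorted shortest-first: Neogene (20.45), Triassic (50.502), Jurassic (56.4), Devonian (60.3), Ediacaran (96.2), Stenian (200).
The second shortest is Triassic at 50.502 Myr.

Triassic, 50.502 million years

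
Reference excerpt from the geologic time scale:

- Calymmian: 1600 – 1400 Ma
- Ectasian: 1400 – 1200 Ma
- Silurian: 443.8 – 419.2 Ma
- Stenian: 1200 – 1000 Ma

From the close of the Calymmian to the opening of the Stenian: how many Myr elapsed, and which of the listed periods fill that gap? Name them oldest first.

End of Calymmian = 1400 Ma; start of Stenian = 1200 Ma.
Gap = 1400 − 1200 = 200 Myr.
Periods wholly inside 1400–1200 Ma: Ectasian (1400–1200).

200 million years; Ectasian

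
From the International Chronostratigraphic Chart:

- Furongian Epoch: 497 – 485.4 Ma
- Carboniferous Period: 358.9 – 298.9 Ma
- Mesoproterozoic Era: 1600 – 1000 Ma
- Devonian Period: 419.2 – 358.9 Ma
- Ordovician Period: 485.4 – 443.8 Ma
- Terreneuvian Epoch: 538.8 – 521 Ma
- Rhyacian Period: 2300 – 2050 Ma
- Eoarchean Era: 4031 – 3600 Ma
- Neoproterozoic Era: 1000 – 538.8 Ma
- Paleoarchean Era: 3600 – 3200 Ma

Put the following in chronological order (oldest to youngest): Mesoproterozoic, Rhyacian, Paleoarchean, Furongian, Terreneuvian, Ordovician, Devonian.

Sorting by start age (descending Ma, since larger Ma = older): Paleoarchean began 3600, Rhyacian began 2300, Mesoproterozoic began 1600, Terreneuvian began 538.8, Furongian began 497, Ordovician began 485.4, Devonian began 419.2.

Paleoarchean, Rhyacian, Mesoproterozoic, Terreneuvian, Furongian, Ordovician, Devonian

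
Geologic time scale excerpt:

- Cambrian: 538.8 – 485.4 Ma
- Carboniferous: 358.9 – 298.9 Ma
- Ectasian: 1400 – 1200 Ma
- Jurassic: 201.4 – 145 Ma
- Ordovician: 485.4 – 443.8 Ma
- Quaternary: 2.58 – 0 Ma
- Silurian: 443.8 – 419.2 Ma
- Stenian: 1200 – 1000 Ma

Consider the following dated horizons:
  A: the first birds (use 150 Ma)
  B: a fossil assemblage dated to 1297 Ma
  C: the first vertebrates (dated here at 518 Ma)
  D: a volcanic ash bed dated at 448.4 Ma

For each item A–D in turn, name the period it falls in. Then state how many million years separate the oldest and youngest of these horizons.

A — Jurassic; B — Ectasian; C — Cambrian; D — Ordovician; span 1147 million years

Match each age against the start–end ranges in the excerpt: A = 150 Ma → Jurassic (201.4–145); B = 1297 Ma → Ectasian (1400–1200); C = 518 Ma → Cambrian (538.8–485.4); D = 448.4 Ma → Ordovician (485.4–443.8).
The largest age is 1297 Ma and the smallest is 150 Ma; their difference is 1147 Myr.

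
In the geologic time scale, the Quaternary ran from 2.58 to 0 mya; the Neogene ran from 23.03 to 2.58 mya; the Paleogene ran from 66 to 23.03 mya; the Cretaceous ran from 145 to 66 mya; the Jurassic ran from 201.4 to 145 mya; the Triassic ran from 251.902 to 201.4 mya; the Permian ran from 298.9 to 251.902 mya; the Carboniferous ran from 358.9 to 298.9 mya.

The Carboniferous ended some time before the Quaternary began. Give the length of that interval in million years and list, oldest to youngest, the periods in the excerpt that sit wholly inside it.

End of Carboniferous = 298.9 Ma; start of Quaternary = 2.58 Ma.
Gap = 298.9 − 2.58 = 296.32 Myr.
Periods wholly inside 298.9–2.58 Ma: Permian (298.9–251.902), Triassic (251.902–201.4), Jurassic (201.4–145), Cretaceous (145–66), Paleogene (66–23.03), Neogene (23.03–2.58).

296.32 million years; Permian, Triassic, Jurassic, Cretaceous, Paleogene, Neogene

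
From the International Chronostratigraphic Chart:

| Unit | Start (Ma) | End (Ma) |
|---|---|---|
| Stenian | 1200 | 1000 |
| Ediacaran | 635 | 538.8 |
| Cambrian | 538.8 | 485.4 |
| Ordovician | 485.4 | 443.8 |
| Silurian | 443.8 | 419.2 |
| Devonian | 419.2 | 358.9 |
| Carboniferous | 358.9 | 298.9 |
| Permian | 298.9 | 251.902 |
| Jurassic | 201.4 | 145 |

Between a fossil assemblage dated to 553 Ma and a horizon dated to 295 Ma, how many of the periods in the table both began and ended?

The older date is 553 Ma and the younger is 295 Ma.
Periods with start < 553 and end > 295 Ma: Cambrian (538.8–485.4), Ordovician (485.4–443.8), Silurian (443.8–419.2), Devonian (419.2–358.9), Carboniferous (358.9–298.9).
That is 5 complete periods.

5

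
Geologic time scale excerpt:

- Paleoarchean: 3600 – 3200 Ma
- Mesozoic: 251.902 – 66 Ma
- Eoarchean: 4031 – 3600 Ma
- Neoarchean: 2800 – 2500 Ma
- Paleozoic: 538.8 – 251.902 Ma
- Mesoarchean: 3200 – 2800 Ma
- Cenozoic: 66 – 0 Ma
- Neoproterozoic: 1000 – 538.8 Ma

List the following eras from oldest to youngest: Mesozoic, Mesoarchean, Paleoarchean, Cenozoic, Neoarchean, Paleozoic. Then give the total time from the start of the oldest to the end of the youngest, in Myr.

Paleoarchean → Mesoarchean → Neoarchean → Paleozoic → Mesozoic → Cenozoic; total span 3600 Myr

From the excerpt: Mesozoic 251.902–66; Mesoarchean 3200–2800; Paleoarchean 3600–3200; Cenozoic 66–0; Neoarchean 2800–2500; Paleozoic 538.8–251.902 (Ma).
Larger Ma is earlier, so the oldest is Paleoarchean and the youngest is Cenozoic; oldest to youngest: Paleoarchean, Mesoarchean, Neoarchean, Paleozoic, Mesozoic, Cenozoic.
Oldest start 3600 minus youngest end 0 gives 3600 Myr overall.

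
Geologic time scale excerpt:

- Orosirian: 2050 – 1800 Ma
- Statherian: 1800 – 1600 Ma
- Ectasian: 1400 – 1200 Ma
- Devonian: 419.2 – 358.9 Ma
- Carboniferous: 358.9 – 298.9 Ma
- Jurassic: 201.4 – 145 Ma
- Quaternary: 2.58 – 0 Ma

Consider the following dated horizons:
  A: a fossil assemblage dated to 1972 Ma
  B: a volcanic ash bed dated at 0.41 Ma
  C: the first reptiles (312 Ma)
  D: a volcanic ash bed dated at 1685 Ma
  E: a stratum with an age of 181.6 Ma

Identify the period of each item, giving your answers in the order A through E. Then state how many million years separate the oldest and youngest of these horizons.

A: 1972 Ma lies in 2050–1800 Ma, so Orosirian.
B: 0.41 Ma lies in 2.58–0 Ma, so Quaternary.
C: 312 Ma lies in 358.9–298.9 Ma, so Carboniferous.
D: 1685 Ma lies in 1800–1600 Ma, so Statherian.
E: 181.6 Ma lies in 201.4–145 Ma, so Jurassic.
Oldest = 1972 Ma, youngest = 0.41 Ma → span 1971.59 Myr.

A — Orosirian; B — Quaternary; C — Carboniferous; D — Statherian; E — Jurassic; span 1971.59 million years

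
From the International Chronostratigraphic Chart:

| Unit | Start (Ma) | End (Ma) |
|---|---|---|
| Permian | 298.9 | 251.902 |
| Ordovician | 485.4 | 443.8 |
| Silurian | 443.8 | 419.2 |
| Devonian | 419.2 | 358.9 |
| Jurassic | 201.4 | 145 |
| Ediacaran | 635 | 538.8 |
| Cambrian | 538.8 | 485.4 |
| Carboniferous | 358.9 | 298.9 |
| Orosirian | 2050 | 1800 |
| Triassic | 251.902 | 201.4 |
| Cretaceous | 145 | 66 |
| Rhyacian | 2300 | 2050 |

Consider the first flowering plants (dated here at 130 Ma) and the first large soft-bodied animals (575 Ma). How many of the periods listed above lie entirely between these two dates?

The older date is 575 Ma and the younger is 130 Ma.
Periods with start < 575 and end > 130 Ma: Cambrian (538.8–485.4), Ordovician (485.4–443.8), Silurian (443.8–419.2), Devonian (419.2–358.9), Carboniferous (358.9–298.9), Permian (298.9–251.902), Triassic (251.902–201.4), Jurassic (201.4–145).
That is 8 complete periods.

8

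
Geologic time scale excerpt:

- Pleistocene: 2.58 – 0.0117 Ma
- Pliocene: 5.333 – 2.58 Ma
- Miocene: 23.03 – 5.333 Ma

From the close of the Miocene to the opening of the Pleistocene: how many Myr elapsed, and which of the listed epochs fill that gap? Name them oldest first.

The Miocene closes at 5.333 Ma and the Pleistocene opens at 2.58 Ma, so the interval is 5.333 − 2.58 = 2.753 Myr.
An epoch fits inside if it starts at or after 5.333 Ma and ends at or before 2.58 Ma; oldest first that gives Pliocene.

2.753 million years; Pliocene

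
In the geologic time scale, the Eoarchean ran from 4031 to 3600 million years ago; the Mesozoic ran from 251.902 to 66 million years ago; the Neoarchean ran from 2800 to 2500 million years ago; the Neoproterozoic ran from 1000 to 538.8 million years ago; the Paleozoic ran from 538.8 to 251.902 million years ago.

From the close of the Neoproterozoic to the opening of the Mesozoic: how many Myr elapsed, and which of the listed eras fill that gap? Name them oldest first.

End of Neoproterozoic = 538.8 Ma; start of Mesozoic = 251.902 Ma.
Gap = 538.8 − 251.902 = 286.898 Myr.
Eras wholly inside 538.8–251.902 Ma: Paleozoic (538.8–251.902).

286.898 million years; Paleozoic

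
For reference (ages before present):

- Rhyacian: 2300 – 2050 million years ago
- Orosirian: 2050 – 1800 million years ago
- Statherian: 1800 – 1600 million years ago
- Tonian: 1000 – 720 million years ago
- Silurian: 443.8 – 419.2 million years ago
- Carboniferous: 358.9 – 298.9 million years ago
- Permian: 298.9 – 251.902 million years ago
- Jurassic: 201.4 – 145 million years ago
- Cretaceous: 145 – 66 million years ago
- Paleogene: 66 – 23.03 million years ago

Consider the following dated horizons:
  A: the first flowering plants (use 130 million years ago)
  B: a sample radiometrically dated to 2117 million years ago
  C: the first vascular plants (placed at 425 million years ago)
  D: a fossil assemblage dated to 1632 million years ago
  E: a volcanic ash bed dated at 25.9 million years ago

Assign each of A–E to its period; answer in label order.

Match each age against the start–end ranges in the excerpt: A = 130 Ma → Cretaceous (145–66); B = 2117 Ma → Rhyacian (2300–2050); C = 425 Ma → Silurian (443.8–419.2); D = 1632 Ma → Statherian (1800–1600); E = 25.9 Ma → Paleogene (66–23.03).

A — Cretaceous; B — Rhyacian; C — Silurian; D — Statherian; E — Paleogene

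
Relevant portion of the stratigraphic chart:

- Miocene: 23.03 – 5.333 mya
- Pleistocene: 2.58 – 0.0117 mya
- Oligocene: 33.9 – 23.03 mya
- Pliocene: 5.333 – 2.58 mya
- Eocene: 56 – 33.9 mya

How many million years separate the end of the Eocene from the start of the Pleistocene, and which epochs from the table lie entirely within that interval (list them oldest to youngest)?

31.32 million years; Oligocene, Miocene, Pliocene

The Eocene closes at 33.9 Ma and the Pleistocene opens at 2.58 Ma, so the interval is 33.9 − 2.58 = 31.32 Myr.
An epoch fits inside if it starts at or after 33.9 Ma and ends at or before 2.58 Ma; oldest first that gives Oligocene, Miocene, Pliocene.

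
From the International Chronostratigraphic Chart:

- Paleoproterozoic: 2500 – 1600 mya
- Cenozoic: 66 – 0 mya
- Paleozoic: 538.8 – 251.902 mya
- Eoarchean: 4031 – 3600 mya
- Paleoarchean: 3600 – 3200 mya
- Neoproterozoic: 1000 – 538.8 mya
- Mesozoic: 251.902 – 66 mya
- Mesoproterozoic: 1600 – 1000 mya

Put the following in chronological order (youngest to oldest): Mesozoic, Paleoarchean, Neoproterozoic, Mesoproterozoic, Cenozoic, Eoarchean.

Cenozoic → Mesozoic → Neoproterozoic → Mesoproterozoic → Paleoarchean → Eoarchean

Read off each span (Ma): Mesozoic 251.902–66; Paleoarchean 3600–3200; Neoproterozoic 1000–538.8; Mesoproterozoic 1600–1000; Cenozoic 66–0; Eoarchean 4031–3600.
Larger Ma is older, so oldest→youngest is Eoarchean, Paleoarchean, Mesoproterozoic, Neoproterozoic, Mesozoic, Cenozoic; reverse it for youngest→oldest.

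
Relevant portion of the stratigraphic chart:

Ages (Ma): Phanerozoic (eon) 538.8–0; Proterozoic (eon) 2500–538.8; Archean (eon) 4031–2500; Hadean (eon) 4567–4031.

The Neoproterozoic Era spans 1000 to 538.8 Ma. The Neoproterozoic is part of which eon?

The Neoproterozoic (1000–538.8 Ma) lies entirely within 2500–538.8 Ma, the Proterozoic Eon.

Proterozoic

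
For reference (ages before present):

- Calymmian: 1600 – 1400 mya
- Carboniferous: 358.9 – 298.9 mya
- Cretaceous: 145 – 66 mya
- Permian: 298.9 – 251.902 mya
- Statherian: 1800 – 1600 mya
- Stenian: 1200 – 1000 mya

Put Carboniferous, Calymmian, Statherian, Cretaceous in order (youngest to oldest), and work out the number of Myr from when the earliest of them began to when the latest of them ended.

Start ages (Ma): Statherian 1800, Calymmian 1600, Carboniferous 358.9, Cretaceous 145.
Ordered youngest to oldest: Cretaceous, Carboniferous, Calymmian, Statherian.
Span = 1800 − 66 = 1734 Myr.

Cretaceous, Carboniferous, Calymmian, Statherian; total span 1734 Myr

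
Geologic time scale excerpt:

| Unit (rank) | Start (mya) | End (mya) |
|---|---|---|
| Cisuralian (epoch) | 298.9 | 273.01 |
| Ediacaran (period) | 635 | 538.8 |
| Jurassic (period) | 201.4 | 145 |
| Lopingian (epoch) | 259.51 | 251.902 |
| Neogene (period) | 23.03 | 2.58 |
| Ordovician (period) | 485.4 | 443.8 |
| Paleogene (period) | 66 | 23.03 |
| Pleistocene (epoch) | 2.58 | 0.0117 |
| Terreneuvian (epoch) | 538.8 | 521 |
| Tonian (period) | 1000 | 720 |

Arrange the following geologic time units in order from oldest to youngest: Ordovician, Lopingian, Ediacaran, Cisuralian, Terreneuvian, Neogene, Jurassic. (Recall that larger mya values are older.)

The oldest of these is Ediacaran (starts 635 Ma) and the youngest is Neogene (ends 2.58 Ma).
In between, by decreasing start age: Terreneuvian (538.8), Ordovician (485.4), Cisuralian (298.9), Lopingian (259.51), Jurassic (201.4).

Ediacaran, Terreneuvian, Ordovician, Cisuralian, Lopingian, Jurassic, Neogene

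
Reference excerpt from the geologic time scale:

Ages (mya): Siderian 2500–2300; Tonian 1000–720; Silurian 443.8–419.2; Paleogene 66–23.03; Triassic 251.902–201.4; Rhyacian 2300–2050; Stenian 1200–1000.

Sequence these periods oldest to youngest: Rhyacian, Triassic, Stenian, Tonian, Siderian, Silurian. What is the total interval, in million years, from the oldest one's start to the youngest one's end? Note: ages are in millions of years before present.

Siderian → Rhyacian → Stenian → Tonian → Silurian → Triassic; total span 2298.6 Myr

From the excerpt: Rhyacian 2300–2050; Triassic 251.902–201.4; Stenian 1200–1000; Tonian 1000–720; Siderian 2500–2300; Silurian 443.8–419.2 (Ma).
Larger Ma is earlier, so the oldest is Siderian and the youngest is Triassic; oldest to youngest: Siderian, Rhyacian, Stenian, Tonian, Silurian, Triassic.
Oldest start 2500 minus youngest end 201.4 gives 2298.6 Myr overall.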